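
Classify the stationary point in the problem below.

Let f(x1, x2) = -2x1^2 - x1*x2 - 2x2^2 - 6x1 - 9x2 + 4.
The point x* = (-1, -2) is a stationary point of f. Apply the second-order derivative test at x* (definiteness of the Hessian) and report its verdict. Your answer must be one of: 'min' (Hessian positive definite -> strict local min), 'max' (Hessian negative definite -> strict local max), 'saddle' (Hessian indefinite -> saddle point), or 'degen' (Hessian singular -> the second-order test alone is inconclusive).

Compute the Hessian H = grad^2 f:
  H = [[-4, -1], [-1, -4]]
Verify stationarity: grad f(x*) = H x* + g = (0, 0).
Eigenvalues of H: -5, -3.
Both eigenvalues < 0, so H is negative definite -> x* is a strict local max.

max


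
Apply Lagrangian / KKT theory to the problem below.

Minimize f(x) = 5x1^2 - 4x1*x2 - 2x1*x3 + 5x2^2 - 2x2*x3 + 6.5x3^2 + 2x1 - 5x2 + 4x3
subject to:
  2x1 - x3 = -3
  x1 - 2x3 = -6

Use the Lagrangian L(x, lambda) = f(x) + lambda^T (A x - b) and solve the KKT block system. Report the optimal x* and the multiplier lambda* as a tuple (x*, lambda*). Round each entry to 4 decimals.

Form the Lagrangian:
  L(x, lambda) = (1/2) x^T Q x + c^T x + lambda^T (A x - b)
Stationarity (grad_x L = 0): Q x + c + A^T lambda = 0.
Primal feasibility: A x = b.

This gives the KKT block system:
  [ Q   A^T ] [ x     ]   [-c ]
  [ A    0  ] [ lambda ] = [ b ]

Solving the linear system:
  x*      = (0, 1.1, 3)
  lambda* = (-8, 24.4)
  f(x*)   = 64.45

x* = (0, 1.1, 3), lambda* = (-8, 24.4)


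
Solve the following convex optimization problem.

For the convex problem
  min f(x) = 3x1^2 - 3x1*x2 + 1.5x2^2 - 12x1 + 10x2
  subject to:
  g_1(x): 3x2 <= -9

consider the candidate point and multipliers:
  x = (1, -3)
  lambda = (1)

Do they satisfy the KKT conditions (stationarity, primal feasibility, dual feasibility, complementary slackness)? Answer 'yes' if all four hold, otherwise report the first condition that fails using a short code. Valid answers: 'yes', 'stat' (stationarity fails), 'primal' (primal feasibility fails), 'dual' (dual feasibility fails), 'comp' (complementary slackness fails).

Gradient of f: grad f(x) = Q x + c = (3, -2)
Constraint values g_i(x) = a_i^T x - b_i:
  g_1((1, -3)) = 0
Stationarity residual: grad f(x) + sum_i lambda_i a_i = (3, 1)
  -> stationarity FAILS
Primal feasibility (all g_i <= 0): OK
Dual feasibility (all lambda_i >= 0): OK
Complementary slackness (lambda_i * g_i(x) = 0 for all i): OK

Verdict: the first failing condition is stationarity -> stat.

stat


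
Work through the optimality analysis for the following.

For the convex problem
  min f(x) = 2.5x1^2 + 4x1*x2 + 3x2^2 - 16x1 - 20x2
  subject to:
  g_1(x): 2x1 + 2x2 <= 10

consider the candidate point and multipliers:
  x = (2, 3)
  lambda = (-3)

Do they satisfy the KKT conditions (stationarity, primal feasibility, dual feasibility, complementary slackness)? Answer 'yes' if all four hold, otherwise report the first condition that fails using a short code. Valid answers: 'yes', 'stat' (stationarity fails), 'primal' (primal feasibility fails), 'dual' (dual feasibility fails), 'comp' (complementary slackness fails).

Gradient of f: grad f(x) = Q x + c = (6, 6)
Constraint values g_i(x) = a_i^T x - b_i:
  g_1((2, 3)) = 0
Stationarity residual: grad f(x) + sum_i lambda_i a_i = (0, 0)
  -> stationarity OK
Primal feasibility (all g_i <= 0): OK
Dual feasibility (all lambda_i >= 0): FAILS
Complementary slackness (lambda_i * g_i(x) = 0 for all i): OK

Verdict: the first failing condition is dual_feasibility -> dual.

dual


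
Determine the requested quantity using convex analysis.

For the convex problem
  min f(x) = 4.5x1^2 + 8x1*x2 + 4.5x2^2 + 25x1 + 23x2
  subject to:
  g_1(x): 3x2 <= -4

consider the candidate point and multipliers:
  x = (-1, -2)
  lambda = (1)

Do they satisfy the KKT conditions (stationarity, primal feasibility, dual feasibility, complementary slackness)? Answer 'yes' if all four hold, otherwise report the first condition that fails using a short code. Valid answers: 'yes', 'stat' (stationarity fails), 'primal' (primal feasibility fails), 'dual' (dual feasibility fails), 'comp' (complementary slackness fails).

Gradient of f: grad f(x) = Q x + c = (0, -3)
Constraint values g_i(x) = a_i^T x - b_i:
  g_1((-1, -2)) = -2
Stationarity residual: grad f(x) + sum_i lambda_i a_i = (0, 0)
  -> stationarity OK
Primal feasibility (all g_i <= 0): OK
Dual feasibility (all lambda_i >= 0): OK
Complementary slackness (lambda_i * g_i(x) = 0 for all i): FAILS

Verdict: the first failing condition is complementary_slackness -> comp.

comp


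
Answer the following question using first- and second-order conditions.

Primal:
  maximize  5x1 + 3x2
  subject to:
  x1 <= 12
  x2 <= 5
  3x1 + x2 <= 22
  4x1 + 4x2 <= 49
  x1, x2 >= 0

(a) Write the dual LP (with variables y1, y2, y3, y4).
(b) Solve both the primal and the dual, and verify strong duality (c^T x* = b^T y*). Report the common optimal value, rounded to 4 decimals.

The standard primal-dual pair for 'max c^T x s.t. A x <= b, x >= 0' is:
  Dual:  min b^T y  s.t.  A^T y >= c,  y >= 0.

So the dual LP is:
  minimize  12y1 + 5y2 + 22y3 + 49y4
  subject to:
    y1 + 3y3 + 4y4 >= 5
    y2 + y3 + 4y4 >= 3
    y1, y2, y3, y4 >= 0

Solving the primal: x* = (5.6667, 5).
  primal value c^T x* = 43.3333.
Solving the dual: y* = (0, 1.3333, 1.6667, 0).
  dual value b^T y* = 43.3333.
Strong duality: c^T x* = b^T y*. Confirmed.

43.3333


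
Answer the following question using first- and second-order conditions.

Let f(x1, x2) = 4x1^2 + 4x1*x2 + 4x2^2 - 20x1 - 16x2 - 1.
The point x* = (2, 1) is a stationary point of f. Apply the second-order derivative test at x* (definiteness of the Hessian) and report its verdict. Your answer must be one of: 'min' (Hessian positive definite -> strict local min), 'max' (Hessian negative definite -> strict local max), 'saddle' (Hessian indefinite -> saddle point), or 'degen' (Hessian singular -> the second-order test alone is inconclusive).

Compute the Hessian H = grad^2 f:
  H = [[8, 4], [4, 8]]
Verify stationarity: grad f(x*) = H x* + g = (0, 0).
Eigenvalues of H: 4, 12.
Both eigenvalues > 0, so H is positive definite -> x* is a strict local min.

min


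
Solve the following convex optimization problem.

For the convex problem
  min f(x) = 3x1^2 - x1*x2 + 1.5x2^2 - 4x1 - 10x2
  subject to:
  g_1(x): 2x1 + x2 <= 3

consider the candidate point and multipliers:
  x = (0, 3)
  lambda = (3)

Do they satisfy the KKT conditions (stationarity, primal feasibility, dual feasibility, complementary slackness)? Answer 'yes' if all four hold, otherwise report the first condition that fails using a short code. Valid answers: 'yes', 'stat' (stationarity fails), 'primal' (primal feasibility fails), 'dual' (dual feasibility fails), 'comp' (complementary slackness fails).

Gradient of f: grad f(x) = Q x + c = (-7, -1)
Constraint values g_i(x) = a_i^T x - b_i:
  g_1((0, 3)) = 0
Stationarity residual: grad f(x) + sum_i lambda_i a_i = (-1, 2)
  -> stationarity FAILS
Primal feasibility (all g_i <= 0): OK
Dual feasibility (all lambda_i >= 0): OK
Complementary slackness (lambda_i * g_i(x) = 0 for all i): OK

Verdict: the first failing condition is stationarity -> stat.

stat


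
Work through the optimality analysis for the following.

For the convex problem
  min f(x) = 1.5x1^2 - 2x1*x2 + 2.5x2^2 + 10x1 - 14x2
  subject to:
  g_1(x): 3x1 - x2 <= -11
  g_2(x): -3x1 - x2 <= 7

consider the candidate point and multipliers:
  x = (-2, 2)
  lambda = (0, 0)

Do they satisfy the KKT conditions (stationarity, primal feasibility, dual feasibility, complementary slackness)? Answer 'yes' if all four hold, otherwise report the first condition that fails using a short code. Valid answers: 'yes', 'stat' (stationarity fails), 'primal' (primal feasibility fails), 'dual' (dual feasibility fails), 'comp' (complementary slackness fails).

Gradient of f: grad f(x) = Q x + c = (0, 0)
Constraint values g_i(x) = a_i^T x - b_i:
  g_1((-2, 2)) = 3
  g_2((-2, 2)) = -3
Stationarity residual: grad f(x) + sum_i lambda_i a_i = (0, 0)
  -> stationarity OK
Primal feasibility (all g_i <= 0): FAILS
Dual feasibility (all lambda_i >= 0): OK
Complementary slackness (lambda_i * g_i(x) = 0 for all i): OK

Verdict: the first failing condition is primal_feasibility -> primal.

primal


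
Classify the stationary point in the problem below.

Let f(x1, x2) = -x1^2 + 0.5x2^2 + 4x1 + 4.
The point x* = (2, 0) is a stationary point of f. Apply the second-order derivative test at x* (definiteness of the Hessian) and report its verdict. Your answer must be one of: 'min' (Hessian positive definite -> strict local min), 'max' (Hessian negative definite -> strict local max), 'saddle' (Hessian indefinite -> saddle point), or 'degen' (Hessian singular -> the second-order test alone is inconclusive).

Compute the Hessian H = grad^2 f:
  H = [[-2, 0], [0, 1]]
Verify stationarity: grad f(x*) = H x* + g = (0, 0).
Eigenvalues of H: -2, 1.
Eigenvalues have mixed signs, so H is indefinite -> x* is a saddle point.

saddle


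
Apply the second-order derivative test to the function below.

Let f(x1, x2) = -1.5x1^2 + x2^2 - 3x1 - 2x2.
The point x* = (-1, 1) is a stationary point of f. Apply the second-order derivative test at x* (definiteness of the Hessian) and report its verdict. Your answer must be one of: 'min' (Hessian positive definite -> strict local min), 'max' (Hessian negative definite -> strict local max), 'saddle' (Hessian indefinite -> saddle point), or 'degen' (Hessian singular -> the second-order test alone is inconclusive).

Compute the Hessian H = grad^2 f:
  H = [[-3, 0], [0, 2]]
Verify stationarity: grad f(x*) = H x* + g = (0, 0).
Eigenvalues of H: -3, 2.
Eigenvalues have mixed signs, so H is indefinite -> x* is a saddle point.

saddle


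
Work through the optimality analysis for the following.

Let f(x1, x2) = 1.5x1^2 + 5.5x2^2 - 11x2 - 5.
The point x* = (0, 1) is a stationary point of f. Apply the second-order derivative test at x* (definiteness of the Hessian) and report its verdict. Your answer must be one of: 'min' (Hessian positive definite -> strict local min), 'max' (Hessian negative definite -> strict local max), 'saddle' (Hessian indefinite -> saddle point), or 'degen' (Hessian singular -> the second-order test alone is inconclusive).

Compute the Hessian H = grad^2 f:
  H = [[3, 0], [0, 11]]
Verify stationarity: grad f(x*) = H x* + g = (0, 0).
Eigenvalues of H: 3, 11.
Both eigenvalues > 0, so H is positive definite -> x* is a strict local min.

min


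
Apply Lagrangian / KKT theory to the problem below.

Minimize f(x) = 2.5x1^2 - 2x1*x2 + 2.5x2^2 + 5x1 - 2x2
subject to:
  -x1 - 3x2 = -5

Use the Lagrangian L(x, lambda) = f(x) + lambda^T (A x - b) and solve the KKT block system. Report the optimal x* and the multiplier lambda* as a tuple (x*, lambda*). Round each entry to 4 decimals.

Form the Lagrangian:
  L(x, lambda) = (1/2) x^T Q x + c^T x + lambda^T (A x - b)
Stationarity (grad_x L = 0): Q x + c + A^T lambda = 0.
Primal feasibility: A x = b.

This gives the KKT block system:
  [ Q   A^T ] [ x     ]   [-c ]
  [ A    0  ] [ lambda ] = [ b ]

Solving the linear system:
  x*      = (0.0645, 1.6452)
  lambda* = (2.0323)
  f(x*)   = 3.5968

x* = (0.0645, 1.6452), lambda* = (2.0323)


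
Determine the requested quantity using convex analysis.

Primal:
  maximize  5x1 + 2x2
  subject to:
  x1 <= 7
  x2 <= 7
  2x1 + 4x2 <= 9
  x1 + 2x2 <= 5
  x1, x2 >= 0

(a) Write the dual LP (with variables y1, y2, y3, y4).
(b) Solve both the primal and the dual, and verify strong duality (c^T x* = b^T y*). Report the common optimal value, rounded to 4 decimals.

The standard primal-dual pair for 'max c^T x s.t. A x <= b, x >= 0' is:
  Dual:  min b^T y  s.t.  A^T y >= c,  y >= 0.

So the dual LP is:
  minimize  7y1 + 7y2 + 9y3 + 5y4
  subject to:
    y1 + 2y3 + y4 >= 5
    y2 + 4y3 + 2y4 >= 2
    y1, y2, y3, y4 >= 0

Solving the primal: x* = (4.5, 0).
  primal value c^T x* = 22.5.
Solving the dual: y* = (0, 0, 2.5, 0).
  dual value b^T y* = 22.5.
Strong duality: c^T x* = b^T y*. Confirmed.

22.5


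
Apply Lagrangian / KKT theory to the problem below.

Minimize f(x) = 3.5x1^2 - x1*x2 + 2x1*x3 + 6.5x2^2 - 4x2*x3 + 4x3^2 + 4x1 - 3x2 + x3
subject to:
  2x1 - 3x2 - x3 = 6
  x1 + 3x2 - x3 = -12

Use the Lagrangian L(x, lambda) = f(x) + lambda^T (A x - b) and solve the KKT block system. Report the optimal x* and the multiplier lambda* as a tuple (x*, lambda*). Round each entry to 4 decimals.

Form the Lagrangian:
  L(x, lambda) = (1/2) x^T Q x + c^T x + lambda^T (A x - b)
Stationarity (grad_x L = 0): Q x + c + A^T lambda = 0.
Primal feasibility: A x = b.

This gives the KKT block system:
  [ Q   A^T ] [ x     ]   [-c ]
  [ A    0  ] [ lambda ] = [ b ]

Solving the linear system:
  x*      = (-2.0498, -3.3416, -0.0746)
  lambda* = (-2.5139, 12.1837)
  f(x*)   = 81.5196

x* = (-2.0498, -3.3416, -0.0746), lambda* = (-2.5139, 12.1837)


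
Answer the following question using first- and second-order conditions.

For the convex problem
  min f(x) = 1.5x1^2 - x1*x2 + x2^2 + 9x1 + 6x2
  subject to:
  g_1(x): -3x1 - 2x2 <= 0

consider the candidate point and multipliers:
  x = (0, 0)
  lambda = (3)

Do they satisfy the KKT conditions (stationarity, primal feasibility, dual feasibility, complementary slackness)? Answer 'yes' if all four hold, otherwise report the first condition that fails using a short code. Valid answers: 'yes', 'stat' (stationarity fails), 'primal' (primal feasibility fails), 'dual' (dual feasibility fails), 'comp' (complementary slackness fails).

Gradient of f: grad f(x) = Q x + c = (9, 6)
Constraint values g_i(x) = a_i^T x - b_i:
  g_1((0, 0)) = 0
Stationarity residual: grad f(x) + sum_i lambda_i a_i = (0, 0)
  -> stationarity OK
Primal feasibility (all g_i <= 0): OK
Dual feasibility (all lambda_i >= 0): OK
Complementary slackness (lambda_i * g_i(x) = 0 for all i): OK

Verdict: yes, KKT holds.

yes


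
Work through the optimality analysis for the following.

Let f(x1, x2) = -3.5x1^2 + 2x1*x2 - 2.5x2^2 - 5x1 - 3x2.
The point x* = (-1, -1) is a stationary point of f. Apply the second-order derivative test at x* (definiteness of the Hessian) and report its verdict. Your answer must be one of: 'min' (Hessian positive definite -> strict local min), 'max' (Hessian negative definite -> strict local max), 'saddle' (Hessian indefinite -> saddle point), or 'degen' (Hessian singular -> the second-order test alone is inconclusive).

Compute the Hessian H = grad^2 f:
  H = [[-7, 2], [2, -5]]
Verify stationarity: grad f(x*) = H x* + g = (0, 0).
Eigenvalues of H: -8.2361, -3.7639.
Both eigenvalues < 0, so H is negative definite -> x* is a strict local max.

max


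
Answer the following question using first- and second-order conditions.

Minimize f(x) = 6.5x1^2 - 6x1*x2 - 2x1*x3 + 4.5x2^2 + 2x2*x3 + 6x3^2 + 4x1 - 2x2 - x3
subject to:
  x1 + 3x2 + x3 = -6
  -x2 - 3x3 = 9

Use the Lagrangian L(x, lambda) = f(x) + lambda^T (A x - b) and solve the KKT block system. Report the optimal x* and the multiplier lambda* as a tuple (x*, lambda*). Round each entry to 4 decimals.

Form the Lagrangian:
  L(x, lambda) = (1/2) x^T Q x + c^T x + lambda^T (A x - b)
Stationarity (grad_x L = 0): Q x + c + A^T lambda = 0.
Primal feasibility: A x = b.

This gives the KKT block system:
  [ Q   A^T ] [ x     ]   [-c ]
  [ A    0  ] [ lambda ] = [ b ]

Solving the linear system:
  x*      = (-0.9949, -0.7519, -2.7494)
  lambda* = (-1.077, -11.5278)
  f(x*)   = 48.781

x* = (-0.9949, -0.7519, -2.7494), lambda* = (-1.077, -11.5278)


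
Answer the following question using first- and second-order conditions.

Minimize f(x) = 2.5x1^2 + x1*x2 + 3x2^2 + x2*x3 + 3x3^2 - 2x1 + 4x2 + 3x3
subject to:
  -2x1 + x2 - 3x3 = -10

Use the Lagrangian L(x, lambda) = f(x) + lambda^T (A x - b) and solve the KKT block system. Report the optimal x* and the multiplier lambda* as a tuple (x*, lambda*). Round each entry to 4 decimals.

Form the Lagrangian:
  L(x, lambda) = (1/2) x^T Q x + c^T x + lambda^T (A x - b)
Stationarity (grad_x L = 0): Q x + c + A^T lambda = 0.
Primal feasibility: A x = b.

This gives the KKT block system:
  [ Q   A^T ] [ x     ]   [-c ]
  [ A    0  ] [ lambda ] = [ b ]

Solving the linear system:
  x*      = (2.0302, -1.7686, 1.3903)
  lambda* = (3.1911)
  f(x*)   = 12.4738

x* = (2.0302, -1.7686, 1.3903), lambda* = (3.1911)


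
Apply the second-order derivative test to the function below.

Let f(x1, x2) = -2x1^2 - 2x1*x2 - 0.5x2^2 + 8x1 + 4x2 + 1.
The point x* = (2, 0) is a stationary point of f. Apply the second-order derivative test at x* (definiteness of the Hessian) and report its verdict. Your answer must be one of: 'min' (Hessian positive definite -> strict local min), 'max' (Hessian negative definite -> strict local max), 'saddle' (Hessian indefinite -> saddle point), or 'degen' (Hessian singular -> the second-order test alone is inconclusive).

Compute the Hessian H = grad^2 f:
  H = [[-4, -2], [-2, -1]]
Verify stationarity: grad f(x*) = H x* + g = (0, 0).
Eigenvalues of H: -5, 0.
H has a zero eigenvalue (singular; negative semidefinite but not definite), so H is neither positive definite, negative definite, nor indefinite. The second-order test alone is inconclusive -> degen.
(Indeed, f is constant along the null direction of H through x*, so x* is not a strict local extremum.)

degen


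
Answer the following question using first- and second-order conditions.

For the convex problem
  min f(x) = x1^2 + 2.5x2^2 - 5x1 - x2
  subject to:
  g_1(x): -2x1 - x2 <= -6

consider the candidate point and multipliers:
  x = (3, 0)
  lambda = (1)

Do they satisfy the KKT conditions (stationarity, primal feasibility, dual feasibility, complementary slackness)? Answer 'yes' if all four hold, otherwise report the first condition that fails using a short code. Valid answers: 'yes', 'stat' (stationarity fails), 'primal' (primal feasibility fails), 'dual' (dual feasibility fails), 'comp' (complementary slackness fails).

Gradient of f: grad f(x) = Q x + c = (1, -1)
Constraint values g_i(x) = a_i^T x - b_i:
  g_1((3, 0)) = 0
Stationarity residual: grad f(x) + sum_i lambda_i a_i = (-1, -2)
  -> stationarity FAILS
Primal feasibility (all g_i <= 0): OK
Dual feasibility (all lambda_i >= 0): OK
Complementary slackness (lambda_i * g_i(x) = 0 for all i): OK

Verdict: the first failing condition is stationarity -> stat.

stat


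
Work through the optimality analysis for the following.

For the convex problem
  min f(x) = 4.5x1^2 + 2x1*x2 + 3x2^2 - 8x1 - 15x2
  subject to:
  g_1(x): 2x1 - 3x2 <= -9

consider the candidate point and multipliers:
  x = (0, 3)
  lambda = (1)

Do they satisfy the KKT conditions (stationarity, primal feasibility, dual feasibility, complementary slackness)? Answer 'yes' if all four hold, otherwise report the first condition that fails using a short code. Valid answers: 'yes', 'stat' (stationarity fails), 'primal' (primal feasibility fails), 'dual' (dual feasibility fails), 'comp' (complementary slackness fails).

Gradient of f: grad f(x) = Q x + c = (-2, 3)
Constraint values g_i(x) = a_i^T x - b_i:
  g_1((0, 3)) = 0
Stationarity residual: grad f(x) + sum_i lambda_i a_i = (0, 0)
  -> stationarity OK
Primal feasibility (all g_i <= 0): OK
Dual feasibility (all lambda_i >= 0): OK
Complementary slackness (lambda_i * g_i(x) = 0 for all i): OK

Verdict: yes, KKT holds.

yes


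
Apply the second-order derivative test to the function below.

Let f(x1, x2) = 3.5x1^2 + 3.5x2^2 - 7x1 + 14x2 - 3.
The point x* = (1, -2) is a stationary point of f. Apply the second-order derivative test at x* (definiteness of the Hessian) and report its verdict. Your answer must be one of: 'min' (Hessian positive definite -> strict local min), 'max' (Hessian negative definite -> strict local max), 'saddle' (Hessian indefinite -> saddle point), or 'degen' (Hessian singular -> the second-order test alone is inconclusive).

Compute the Hessian H = grad^2 f:
  H = [[7, 0], [0, 7]]
Verify stationarity: grad f(x*) = H x* + g = (0, 0).
Eigenvalues of H: 7, 7.
Both eigenvalues > 0, so H is positive definite -> x* is a strict local min.

min


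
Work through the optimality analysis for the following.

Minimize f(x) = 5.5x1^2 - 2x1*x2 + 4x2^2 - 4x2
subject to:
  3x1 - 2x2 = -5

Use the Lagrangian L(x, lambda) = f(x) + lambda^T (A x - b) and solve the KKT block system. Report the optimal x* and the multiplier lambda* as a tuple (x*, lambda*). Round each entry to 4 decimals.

Form the Lagrangian:
  L(x, lambda) = (1/2) x^T Q x + c^T x + lambda^T (A x - b)
Stationarity (grad_x L = 0): Q x + c + A^T lambda = 0.
Primal feasibility: A x = b.

This gives the KKT block system:
  [ Q   A^T ] [ x     ]   [-c ]
  [ A    0  ] [ lambda ] = [ b ]

Solving the linear system:
  x*      = (-0.8261, 1.2609)
  lambda* = (3.8696)
  f(x*)   = 7.1522

x* = (-0.8261, 1.2609), lambda* = (3.8696)


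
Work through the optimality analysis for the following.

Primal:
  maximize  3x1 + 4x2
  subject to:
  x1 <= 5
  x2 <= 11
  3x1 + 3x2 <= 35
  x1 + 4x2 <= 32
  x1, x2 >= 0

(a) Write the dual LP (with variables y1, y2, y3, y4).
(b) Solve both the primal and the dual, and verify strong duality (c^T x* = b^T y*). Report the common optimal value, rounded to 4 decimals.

The standard primal-dual pair for 'max c^T x s.t. A x <= b, x >= 0' is:
  Dual:  min b^T y  s.t.  A^T y >= c,  y >= 0.

So the dual LP is:
  minimize  5y1 + 11y2 + 35y3 + 32y4
  subject to:
    y1 + 3y3 + y4 >= 3
    y2 + 3y3 + 4y4 >= 4
    y1, y2, y3, y4 >= 0

Solving the primal: x* = (4.8889, 6.7778).
  primal value c^T x* = 41.7778.
Solving the dual: y* = (0, 0, 0.8889, 0.3333).
  dual value b^T y* = 41.7778.
Strong duality: c^T x* = b^T y*. Confirmed.

41.7778


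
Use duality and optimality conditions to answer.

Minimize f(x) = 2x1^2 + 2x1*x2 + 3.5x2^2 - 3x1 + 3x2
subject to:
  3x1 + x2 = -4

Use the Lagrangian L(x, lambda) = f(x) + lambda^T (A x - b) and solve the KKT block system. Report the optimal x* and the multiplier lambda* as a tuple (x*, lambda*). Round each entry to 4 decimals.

Form the Lagrangian:
  L(x, lambda) = (1/2) x^T Q x + c^T x + lambda^T (A x - b)
Stationarity (grad_x L = 0): Q x + c + A^T lambda = 0.
Primal feasibility: A x = b.

This gives the KKT block system:
  [ Q   A^T ] [ x     ]   [-c ]
  [ A    0  ] [ lambda ] = [ b ]

Solving the linear system:
  x*      = (-1.1636, -0.5091)
  lambda* = (2.8909)
  f(x*)   = 6.7636

x* = (-1.1636, -0.5091), lambda* = (2.8909)


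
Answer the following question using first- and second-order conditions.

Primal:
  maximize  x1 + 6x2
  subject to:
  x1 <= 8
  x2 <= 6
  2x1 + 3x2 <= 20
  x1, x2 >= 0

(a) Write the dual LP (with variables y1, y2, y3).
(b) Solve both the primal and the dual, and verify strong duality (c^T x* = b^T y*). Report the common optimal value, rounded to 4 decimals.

The standard primal-dual pair for 'max c^T x s.t. A x <= b, x >= 0' is:
  Dual:  min b^T y  s.t.  A^T y >= c,  y >= 0.

So the dual LP is:
  minimize  8y1 + 6y2 + 20y3
  subject to:
    y1 + 2y3 >= 1
    y2 + 3y3 >= 6
    y1, y2, y3 >= 0

Solving the primal: x* = (1, 6).
  primal value c^T x* = 37.
Solving the dual: y* = (0, 4.5, 0.5).
  dual value b^T y* = 37.
Strong duality: c^T x* = b^T y*. Confirmed.

37


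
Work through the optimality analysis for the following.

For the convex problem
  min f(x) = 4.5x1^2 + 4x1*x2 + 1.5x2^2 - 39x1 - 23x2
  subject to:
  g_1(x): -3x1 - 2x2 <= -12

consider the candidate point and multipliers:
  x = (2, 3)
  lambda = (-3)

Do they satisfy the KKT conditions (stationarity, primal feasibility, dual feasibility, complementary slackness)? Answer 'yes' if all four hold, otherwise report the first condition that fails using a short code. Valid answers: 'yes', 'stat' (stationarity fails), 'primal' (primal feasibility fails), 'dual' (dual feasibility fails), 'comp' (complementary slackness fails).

Gradient of f: grad f(x) = Q x + c = (-9, -6)
Constraint values g_i(x) = a_i^T x - b_i:
  g_1((2, 3)) = 0
Stationarity residual: grad f(x) + sum_i lambda_i a_i = (0, 0)
  -> stationarity OK
Primal feasibility (all g_i <= 0): OK
Dual feasibility (all lambda_i >= 0): FAILS
Complementary slackness (lambda_i * g_i(x) = 0 for all i): OK

Verdict: the first failing condition is dual_feasibility -> dual.

dual


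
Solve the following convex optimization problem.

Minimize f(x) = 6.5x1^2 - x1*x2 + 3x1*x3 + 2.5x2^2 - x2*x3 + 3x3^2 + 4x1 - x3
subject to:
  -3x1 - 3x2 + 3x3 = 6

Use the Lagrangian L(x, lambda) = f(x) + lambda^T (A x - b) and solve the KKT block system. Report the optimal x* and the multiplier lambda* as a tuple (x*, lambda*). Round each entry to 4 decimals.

Form the Lagrangian:
  L(x, lambda) = (1/2) x^T Q x + c^T x + lambda^T (A x - b)
Stationarity (grad_x L = 0): Q x + c + A^T lambda = 0.
Primal feasibility: A x = b.

This gives the KKT block system:
  [ Q   A^T ] [ x     ]   [-c ]
  [ A    0  ] [ lambda ] = [ b ]

Solving the linear system:
  x*      = (-0.7159, -0.4432, 0.8409)
  lambda* = (-0.7803)
  f(x*)   = 0.4886

x* = (-0.7159, -0.4432, 0.8409), lambda* = (-0.7803)


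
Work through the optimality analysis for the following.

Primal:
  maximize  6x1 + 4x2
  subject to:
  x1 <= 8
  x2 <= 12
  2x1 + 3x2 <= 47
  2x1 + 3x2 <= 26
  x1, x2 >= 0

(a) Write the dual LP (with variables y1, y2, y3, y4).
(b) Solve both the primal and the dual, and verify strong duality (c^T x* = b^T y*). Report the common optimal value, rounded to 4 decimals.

The standard primal-dual pair for 'max c^T x s.t. A x <= b, x >= 0' is:
  Dual:  min b^T y  s.t.  A^T y >= c,  y >= 0.

So the dual LP is:
  minimize  8y1 + 12y2 + 47y3 + 26y4
  subject to:
    y1 + 2y3 + 2y4 >= 6
    y2 + 3y3 + 3y4 >= 4
    y1, y2, y3, y4 >= 0

Solving the primal: x* = (8, 3.3333).
  primal value c^T x* = 61.3333.
Solving the dual: y* = (3.3333, 0, 0, 1.3333).
  dual value b^T y* = 61.3333.
Strong duality: c^T x* = b^T y*. Confirmed.

61.3333


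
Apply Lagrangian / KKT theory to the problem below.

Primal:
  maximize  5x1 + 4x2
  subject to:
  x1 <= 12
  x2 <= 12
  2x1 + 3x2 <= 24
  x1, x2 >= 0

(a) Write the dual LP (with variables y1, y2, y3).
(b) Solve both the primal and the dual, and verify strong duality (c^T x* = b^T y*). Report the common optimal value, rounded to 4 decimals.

The standard primal-dual pair for 'max c^T x s.t. A x <= b, x >= 0' is:
  Dual:  min b^T y  s.t.  A^T y >= c,  y >= 0.

So the dual LP is:
  minimize  12y1 + 12y2 + 24y3
  subject to:
    y1 + 2y3 >= 5
    y2 + 3y3 >= 4
    y1, y2, y3 >= 0

Solving the primal: x* = (12, 0).
  primal value c^T x* = 60.
Solving the dual: y* = (2.3333, 0, 1.3333).
  dual value b^T y* = 60.
Strong duality: c^T x* = b^T y*. Confirmed.

60


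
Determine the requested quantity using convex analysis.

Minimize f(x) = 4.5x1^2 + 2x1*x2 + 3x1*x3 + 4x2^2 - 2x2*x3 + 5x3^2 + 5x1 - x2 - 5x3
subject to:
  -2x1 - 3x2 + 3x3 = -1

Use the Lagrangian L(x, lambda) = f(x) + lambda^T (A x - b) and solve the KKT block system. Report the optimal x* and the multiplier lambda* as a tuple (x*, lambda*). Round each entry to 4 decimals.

Form the Lagrangian:
  L(x, lambda) = (1/2) x^T Q x + c^T x + lambda^T (A x - b)
Stationarity (grad_x L = 0): Q x + c + A^T lambda = 0.
Primal feasibility: A x = b.

This gives the KKT block system:
  [ Q   A^T ] [ x     ]   [-c ]
  [ A    0  ] [ lambda ] = [ b ]

Solving the linear system:
  x*      = (-0.4931, 0.983, 0.3209)
  lambda* = (1.7454)
  f(x*)   = -1.654

x* = (-0.4931, 0.983, 0.3209), lambda* = (1.7454)


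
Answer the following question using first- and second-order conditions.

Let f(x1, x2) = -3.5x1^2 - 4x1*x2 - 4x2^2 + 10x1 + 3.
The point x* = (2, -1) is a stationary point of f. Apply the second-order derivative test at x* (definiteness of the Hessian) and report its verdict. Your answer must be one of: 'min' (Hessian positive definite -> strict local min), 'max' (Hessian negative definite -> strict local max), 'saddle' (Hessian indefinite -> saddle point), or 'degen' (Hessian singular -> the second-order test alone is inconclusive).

Compute the Hessian H = grad^2 f:
  H = [[-7, -4], [-4, -8]]
Verify stationarity: grad f(x*) = H x* + g = (0, 0).
Eigenvalues of H: -11.5311, -3.4689.
Both eigenvalues < 0, so H is negative definite -> x* is a strict local max.

max


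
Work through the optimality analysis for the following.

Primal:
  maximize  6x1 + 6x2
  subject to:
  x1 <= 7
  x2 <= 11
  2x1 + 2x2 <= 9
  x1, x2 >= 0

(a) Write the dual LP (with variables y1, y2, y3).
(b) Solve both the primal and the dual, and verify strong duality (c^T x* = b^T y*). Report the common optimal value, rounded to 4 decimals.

The standard primal-dual pair for 'max c^T x s.t. A x <= b, x >= 0' is:
  Dual:  min b^T y  s.t.  A^T y >= c,  y >= 0.

So the dual LP is:
  minimize  7y1 + 11y2 + 9y3
  subject to:
    y1 + 2y3 >= 6
    y2 + 2y3 >= 6
    y1, y2, y3 >= 0

Solving the primal: x* = (4.5, 0).
  primal value c^T x* = 27.
Solving the dual: y* = (0, 0, 3).
  dual value b^T y* = 27.
Strong duality: c^T x* = b^T y*. Confirmed.

27


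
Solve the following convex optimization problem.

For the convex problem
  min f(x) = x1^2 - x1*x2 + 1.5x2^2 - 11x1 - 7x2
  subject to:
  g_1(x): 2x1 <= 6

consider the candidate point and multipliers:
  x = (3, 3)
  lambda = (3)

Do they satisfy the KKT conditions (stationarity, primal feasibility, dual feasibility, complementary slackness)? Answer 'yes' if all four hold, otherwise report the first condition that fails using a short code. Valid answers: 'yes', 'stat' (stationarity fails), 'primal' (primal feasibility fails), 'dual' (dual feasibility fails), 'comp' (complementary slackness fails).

Gradient of f: grad f(x) = Q x + c = (-8, -1)
Constraint values g_i(x) = a_i^T x - b_i:
  g_1((3, 3)) = 0
Stationarity residual: grad f(x) + sum_i lambda_i a_i = (-2, -1)
  -> stationarity FAILS
Primal feasibility (all g_i <= 0): OK
Dual feasibility (all lambda_i >= 0): OK
Complementary slackness (lambda_i * g_i(x) = 0 for all i): OK

Verdict: the first failing condition is stationarity -> stat.

stat


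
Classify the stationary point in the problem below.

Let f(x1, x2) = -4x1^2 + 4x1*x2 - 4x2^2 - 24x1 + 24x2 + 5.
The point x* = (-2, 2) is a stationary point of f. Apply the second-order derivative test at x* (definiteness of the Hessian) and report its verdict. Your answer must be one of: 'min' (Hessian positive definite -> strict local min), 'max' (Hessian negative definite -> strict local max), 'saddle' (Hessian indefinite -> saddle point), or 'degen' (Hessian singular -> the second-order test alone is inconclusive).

Compute the Hessian H = grad^2 f:
  H = [[-8, 4], [4, -8]]
Verify stationarity: grad f(x*) = H x* + g = (0, 0).
Eigenvalues of H: -12, -4.
Both eigenvalues < 0, so H is negative definite -> x* is a strict local max.

max


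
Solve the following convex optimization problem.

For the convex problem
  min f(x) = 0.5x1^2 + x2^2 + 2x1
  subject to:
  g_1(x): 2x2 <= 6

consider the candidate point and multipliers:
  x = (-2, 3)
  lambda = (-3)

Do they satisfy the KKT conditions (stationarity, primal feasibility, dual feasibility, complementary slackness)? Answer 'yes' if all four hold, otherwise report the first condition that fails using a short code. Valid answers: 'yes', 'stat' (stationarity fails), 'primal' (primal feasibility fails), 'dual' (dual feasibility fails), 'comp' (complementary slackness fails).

Gradient of f: grad f(x) = Q x + c = (0, 6)
Constraint values g_i(x) = a_i^T x - b_i:
  g_1((-2, 3)) = 0
Stationarity residual: grad f(x) + sum_i lambda_i a_i = (0, 0)
  -> stationarity OK
Primal feasibility (all g_i <= 0): OK
Dual feasibility (all lambda_i >= 0): FAILS
Complementary slackness (lambda_i * g_i(x) = 0 for all i): OK

Verdict: the first failing condition is dual_feasibility -> dual.

dual


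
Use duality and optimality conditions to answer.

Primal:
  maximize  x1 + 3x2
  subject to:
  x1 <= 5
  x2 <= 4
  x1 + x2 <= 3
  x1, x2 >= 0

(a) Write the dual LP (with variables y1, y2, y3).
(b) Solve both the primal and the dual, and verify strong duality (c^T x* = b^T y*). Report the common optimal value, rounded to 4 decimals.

The standard primal-dual pair for 'max c^T x s.t. A x <= b, x >= 0' is:
  Dual:  min b^T y  s.t.  A^T y >= c,  y >= 0.

So the dual LP is:
  minimize  5y1 + 4y2 + 3y3
  subject to:
    y1 + y3 >= 1
    y2 + y3 >= 3
    y1, y2, y3 >= 0

Solving the primal: x* = (0, 3).
  primal value c^T x* = 9.
Solving the dual: y* = (0, 0, 3).
  dual value b^T y* = 9.
Strong duality: c^T x* = b^T y*. Confirmed.

9


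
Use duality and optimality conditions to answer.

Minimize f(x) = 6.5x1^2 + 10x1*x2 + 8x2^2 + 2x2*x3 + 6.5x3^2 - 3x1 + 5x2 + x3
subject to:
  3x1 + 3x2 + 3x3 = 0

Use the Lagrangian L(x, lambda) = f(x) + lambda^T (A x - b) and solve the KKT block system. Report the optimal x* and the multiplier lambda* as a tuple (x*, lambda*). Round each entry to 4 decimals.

Form the Lagrangian:
  L(x, lambda) = (1/2) x^T Q x + c^T x + lambda^T (A x - b)
Stationarity (grad_x L = 0): Q x + c + A^T lambda = 0.
Primal feasibility: A x = b.

This gives the KKT block system:
  [ Q   A^T ] [ x     ]   [-c ]
  [ A    0  ] [ lambda ] = [ b ]

Solving the linear system:
  x*      = (0.8804, -0.8995, 0.0191)
  lambda* = (0.1834)
  f(x*)   = -3.5598

x* = (0.8804, -0.8995, 0.0191), lambda* = (0.1834)


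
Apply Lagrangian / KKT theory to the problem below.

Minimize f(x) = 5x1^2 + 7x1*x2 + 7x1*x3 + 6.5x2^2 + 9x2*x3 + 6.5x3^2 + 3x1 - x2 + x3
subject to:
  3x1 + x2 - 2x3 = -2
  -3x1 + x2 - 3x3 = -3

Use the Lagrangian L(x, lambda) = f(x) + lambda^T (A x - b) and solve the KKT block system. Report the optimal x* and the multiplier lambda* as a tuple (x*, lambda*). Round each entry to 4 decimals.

Form the Lagrangian:
  L(x, lambda) = (1/2) x^T Q x + c^T x + lambda^T (A x - b)
Stationarity (grad_x L = 0): Q x + c + A^T lambda = 0.
Primal feasibility: A x = b.

This gives the KKT block system:
  [ Q   A^T ] [ x     ]   [-c ]
  [ A    0  ] [ lambda ] = [ b ]

Solving the linear system:
  x*      = (0.041, -0.6154, 0.7539)
  lambda* = (0.2339, 1.6938)
  f(x*)   = 3.5207

x* = (0.041, -0.6154, 0.7539), lambda* = (0.2339, 1.6938)


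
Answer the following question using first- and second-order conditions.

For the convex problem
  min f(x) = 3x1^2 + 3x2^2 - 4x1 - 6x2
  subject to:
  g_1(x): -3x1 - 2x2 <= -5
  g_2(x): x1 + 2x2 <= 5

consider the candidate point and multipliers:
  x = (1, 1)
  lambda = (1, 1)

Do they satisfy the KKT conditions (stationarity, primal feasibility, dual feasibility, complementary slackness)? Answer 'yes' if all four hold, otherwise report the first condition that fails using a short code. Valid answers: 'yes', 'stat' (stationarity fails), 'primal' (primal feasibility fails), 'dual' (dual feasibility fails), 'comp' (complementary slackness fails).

Gradient of f: grad f(x) = Q x + c = (2, 0)
Constraint values g_i(x) = a_i^T x - b_i:
  g_1((1, 1)) = 0
  g_2((1, 1)) = -2
Stationarity residual: grad f(x) + sum_i lambda_i a_i = (0, 0)
  -> stationarity OK
Primal feasibility (all g_i <= 0): OK
Dual feasibility (all lambda_i >= 0): OK
Complementary slackness (lambda_i * g_i(x) = 0 for all i): FAILS

Verdict: the first failing condition is complementary_slackness -> comp.

comp


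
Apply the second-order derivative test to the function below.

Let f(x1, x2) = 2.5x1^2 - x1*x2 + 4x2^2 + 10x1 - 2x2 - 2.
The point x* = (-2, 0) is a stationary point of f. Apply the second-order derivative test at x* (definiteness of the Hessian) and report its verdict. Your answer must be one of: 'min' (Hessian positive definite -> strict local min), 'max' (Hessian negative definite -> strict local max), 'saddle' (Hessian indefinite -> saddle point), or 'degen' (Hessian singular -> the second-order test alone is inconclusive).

Compute the Hessian H = grad^2 f:
  H = [[5, -1], [-1, 8]]
Verify stationarity: grad f(x*) = H x* + g = (0, 0).
Eigenvalues of H: 4.6972, 8.3028.
Both eigenvalues > 0, so H is positive definite -> x* is a strict local min.

min


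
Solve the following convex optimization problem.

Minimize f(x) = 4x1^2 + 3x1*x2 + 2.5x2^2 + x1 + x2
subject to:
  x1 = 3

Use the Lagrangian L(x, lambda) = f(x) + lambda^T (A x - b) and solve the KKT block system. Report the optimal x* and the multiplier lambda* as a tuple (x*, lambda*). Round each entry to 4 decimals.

Form the Lagrangian:
  L(x, lambda) = (1/2) x^T Q x + c^T x + lambda^T (A x - b)
Stationarity (grad_x L = 0): Q x + c + A^T lambda = 0.
Primal feasibility: A x = b.

This gives the KKT block system:
  [ Q   A^T ] [ x     ]   [-c ]
  [ A    0  ] [ lambda ] = [ b ]

Solving the linear system:
  x*      = (3, -2)
  lambda* = (-19)
  f(x*)   = 29

x* = (3, -2), lambda* = (-19)


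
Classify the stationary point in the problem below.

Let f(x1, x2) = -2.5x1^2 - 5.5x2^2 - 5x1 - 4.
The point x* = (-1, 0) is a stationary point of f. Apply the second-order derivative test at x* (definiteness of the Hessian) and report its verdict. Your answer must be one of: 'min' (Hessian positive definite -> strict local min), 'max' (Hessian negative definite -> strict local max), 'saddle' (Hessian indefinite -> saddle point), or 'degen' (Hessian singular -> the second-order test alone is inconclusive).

Compute the Hessian H = grad^2 f:
  H = [[-5, 0], [0, -11]]
Verify stationarity: grad f(x*) = H x* + g = (0, 0).
Eigenvalues of H: -11, -5.
Both eigenvalues < 0, so H is negative definite -> x* is a strict local max.

max


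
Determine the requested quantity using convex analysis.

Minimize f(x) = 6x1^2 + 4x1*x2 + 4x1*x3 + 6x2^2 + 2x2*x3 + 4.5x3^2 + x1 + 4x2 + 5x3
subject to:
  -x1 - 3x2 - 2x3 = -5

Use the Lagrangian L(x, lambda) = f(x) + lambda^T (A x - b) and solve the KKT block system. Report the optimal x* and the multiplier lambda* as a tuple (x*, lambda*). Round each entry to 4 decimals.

Form the Lagrangian:
  L(x, lambda) = (1/2) x^T Q x + c^T x + lambda^T (A x - b)
Stationarity (grad_x L = 0): Q x + c + A^T lambda = 0.
Primal feasibility: A x = b.

This gives the KKT block system:
  [ Q   A^T ] [ x     ]   [-c ]
  [ A    0  ] [ lambda ] = [ b ]

Solving the linear system:
  x*      = (-0.1912, 1.2559, 0.7118)
  lambda* = (6.5765)
  f(x*)   = 20.6368

x* = (-0.1912, 1.2559, 0.7118), lambda* = (6.5765)


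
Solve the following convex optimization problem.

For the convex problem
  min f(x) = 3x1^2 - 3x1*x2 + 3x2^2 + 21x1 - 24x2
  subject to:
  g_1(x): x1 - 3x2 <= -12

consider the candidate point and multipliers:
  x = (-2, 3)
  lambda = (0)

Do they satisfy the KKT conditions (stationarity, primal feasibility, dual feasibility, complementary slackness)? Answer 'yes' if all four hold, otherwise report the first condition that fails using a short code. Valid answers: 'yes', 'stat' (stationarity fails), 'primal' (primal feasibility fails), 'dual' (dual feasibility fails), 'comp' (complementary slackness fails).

Gradient of f: grad f(x) = Q x + c = (0, 0)
Constraint values g_i(x) = a_i^T x - b_i:
  g_1((-2, 3)) = 1
Stationarity residual: grad f(x) + sum_i lambda_i a_i = (0, 0)
  -> stationarity OK
Primal feasibility (all g_i <= 0): FAILS
Dual feasibility (all lambda_i >= 0): OK
Complementary slackness (lambda_i * g_i(x) = 0 for all i): OK

Verdict: the first failing condition is primal_feasibility -> primal.

primal


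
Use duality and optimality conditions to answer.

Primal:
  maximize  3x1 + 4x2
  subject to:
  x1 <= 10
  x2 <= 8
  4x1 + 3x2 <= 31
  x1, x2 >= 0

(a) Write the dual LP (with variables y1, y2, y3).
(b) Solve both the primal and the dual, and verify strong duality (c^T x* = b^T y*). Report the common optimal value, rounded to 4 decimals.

The standard primal-dual pair for 'max c^T x s.t. A x <= b, x >= 0' is:
  Dual:  min b^T y  s.t.  A^T y >= c,  y >= 0.

So the dual LP is:
  minimize  10y1 + 8y2 + 31y3
  subject to:
    y1 + 4y3 >= 3
    y2 + 3y3 >= 4
    y1, y2, y3 >= 0

Solving the primal: x* = (1.75, 8).
  primal value c^T x* = 37.25.
Solving the dual: y* = (0, 1.75, 0.75).
  dual value b^T y* = 37.25.
Strong duality: c^T x* = b^T y*. Confirmed.

37.25


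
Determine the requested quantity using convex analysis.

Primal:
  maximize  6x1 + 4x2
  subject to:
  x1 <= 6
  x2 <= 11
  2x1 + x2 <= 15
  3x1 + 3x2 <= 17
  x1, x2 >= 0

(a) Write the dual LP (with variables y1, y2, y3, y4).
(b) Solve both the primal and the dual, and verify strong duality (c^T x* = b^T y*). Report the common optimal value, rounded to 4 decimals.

The standard primal-dual pair for 'max c^T x s.t. A x <= b, x >= 0' is:
  Dual:  min b^T y  s.t.  A^T y >= c,  y >= 0.

So the dual LP is:
  minimize  6y1 + 11y2 + 15y3 + 17y4
  subject to:
    y1 + 2y3 + 3y4 >= 6
    y2 + y3 + 3y4 >= 4
    y1, y2, y3, y4 >= 0

Solving the primal: x* = (5.6667, 0).
  primal value c^T x* = 34.
Solving the dual: y* = (0, 0, 0, 2).
  dual value b^T y* = 34.
Strong duality: c^T x* = b^T y*. Confirmed.

34
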